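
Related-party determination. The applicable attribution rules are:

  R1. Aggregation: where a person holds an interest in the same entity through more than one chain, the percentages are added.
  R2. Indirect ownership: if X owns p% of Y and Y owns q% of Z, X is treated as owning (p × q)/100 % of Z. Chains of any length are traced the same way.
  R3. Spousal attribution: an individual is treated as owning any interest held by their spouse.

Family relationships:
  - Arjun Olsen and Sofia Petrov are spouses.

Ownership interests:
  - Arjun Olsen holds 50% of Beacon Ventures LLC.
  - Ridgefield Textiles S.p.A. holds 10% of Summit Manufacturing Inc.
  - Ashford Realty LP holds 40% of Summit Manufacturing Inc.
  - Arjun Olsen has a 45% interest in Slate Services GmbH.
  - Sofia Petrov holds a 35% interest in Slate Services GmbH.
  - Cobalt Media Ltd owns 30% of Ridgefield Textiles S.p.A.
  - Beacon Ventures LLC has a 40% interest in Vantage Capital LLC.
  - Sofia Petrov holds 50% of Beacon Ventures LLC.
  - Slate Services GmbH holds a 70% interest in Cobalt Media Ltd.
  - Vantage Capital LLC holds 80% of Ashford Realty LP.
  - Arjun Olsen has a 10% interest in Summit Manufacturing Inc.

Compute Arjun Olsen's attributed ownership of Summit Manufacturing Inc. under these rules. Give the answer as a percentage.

By spousal attribution (R3), Arjun Olsen is treated as also owning Sofia Petrov's interest in Slate Services GmbH, giving 45% + 35% = 80%.
By spousal attribution (R3), Arjun Olsen is treated as also owning Sofia Petrov's interest in Beacon Ventures LLC, giving 50% + 50% = 100%.
Chain via Slate Services GmbH → Cobalt Media Ltd → Ridgefield Textiles S.p.A. (R2): 80% × 70% × 30% × 10% = 1.68% of Summit Manufacturing Inc.
Chain via Beacon Ventures LLC → Vantage Capital LLC → Ashford Realty LP (R2): 100% × 40% × 80% × 40% = 12.8% of Summit Manufacturing Inc.
Direct interest in Summit Manufacturing Inc: 10%.
Aggregating (R1): 1.68% + 12.8% + 10% = 24.48%.

24.48%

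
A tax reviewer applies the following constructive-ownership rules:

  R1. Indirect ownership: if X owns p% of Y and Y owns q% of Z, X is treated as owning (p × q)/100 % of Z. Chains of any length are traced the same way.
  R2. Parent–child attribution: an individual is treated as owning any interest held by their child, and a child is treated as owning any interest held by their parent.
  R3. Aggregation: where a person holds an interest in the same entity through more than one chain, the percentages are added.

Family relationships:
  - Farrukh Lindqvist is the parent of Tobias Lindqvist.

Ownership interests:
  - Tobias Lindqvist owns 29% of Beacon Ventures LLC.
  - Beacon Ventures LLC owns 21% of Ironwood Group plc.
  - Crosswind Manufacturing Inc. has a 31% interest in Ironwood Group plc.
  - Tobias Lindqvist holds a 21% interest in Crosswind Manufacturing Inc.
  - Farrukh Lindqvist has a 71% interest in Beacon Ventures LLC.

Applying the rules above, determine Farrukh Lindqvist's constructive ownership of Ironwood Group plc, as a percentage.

By parent–child attribution (R2), Farrukh Lindqvist is treated as also owning Tobias Lindqvist's interest in Beacon Ventures LLC, giving 71% + 29% = 100%.
By parent–child attribution (R2), Farrukh Lindqvist is treated as owning Tobias Lindqvist's 21% interest in Crosswind Manufacturing Inc.
Chain via Beacon Ventures LLC (R1): 100% × 21% = 21% of Ironwood Group plc.
Chain via Crosswind Manufacturing Inc. (R1): 21% × 31% = 6.51% of Ironwood Group plc.
Aggregating (R3): 21% + 6.51% = 27.51%.

27.51%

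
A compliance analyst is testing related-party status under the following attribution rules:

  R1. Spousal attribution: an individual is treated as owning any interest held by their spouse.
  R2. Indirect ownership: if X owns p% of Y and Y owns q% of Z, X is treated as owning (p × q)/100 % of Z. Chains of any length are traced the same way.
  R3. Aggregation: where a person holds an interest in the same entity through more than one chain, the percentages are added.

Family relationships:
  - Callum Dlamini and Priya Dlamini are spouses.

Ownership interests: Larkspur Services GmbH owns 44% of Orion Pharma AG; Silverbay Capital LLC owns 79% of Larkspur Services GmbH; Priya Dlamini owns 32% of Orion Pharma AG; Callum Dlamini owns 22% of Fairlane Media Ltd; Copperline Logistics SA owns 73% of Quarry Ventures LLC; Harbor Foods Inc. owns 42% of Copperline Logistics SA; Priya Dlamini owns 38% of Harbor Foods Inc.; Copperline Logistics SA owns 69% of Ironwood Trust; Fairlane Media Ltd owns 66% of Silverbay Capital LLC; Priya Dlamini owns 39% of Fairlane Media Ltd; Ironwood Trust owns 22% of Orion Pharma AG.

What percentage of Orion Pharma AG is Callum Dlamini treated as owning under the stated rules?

By spousal attribution (R1), Callum Dlamini is treated as also owning Priya Dlamini's interest in Fairlane Media Ltd, giving 22% + 39% = 61%.
By spousal attribution (R1), Callum Dlamini is treated as owning Priya Dlamini's 38% interest in Harbor Foods Inc.
By spousal attribution (R1), Callum Dlamini is treated as owning Priya Dlamini's 32% interest in Orion Pharma AG.
Chain via Fairlane Media Ltd → Silverbay Capital LLC → Larkspur Services GmbH (R2): 61% × 66% × 79% × 44% = 13.994376% of Orion Pharma AG.
Chain via Harbor Foods Inc. → Copperline Logistics SA → Ironwood Trust (R2): 38% × 42% × 69% × 22% = 2.422728% of Orion Pharma AG.
Direct interest in Orion Pharma AG: 32%.
Aggregating (R3): 13.994376% + 2.422728% + 32% = 48.417104%.

48.417104%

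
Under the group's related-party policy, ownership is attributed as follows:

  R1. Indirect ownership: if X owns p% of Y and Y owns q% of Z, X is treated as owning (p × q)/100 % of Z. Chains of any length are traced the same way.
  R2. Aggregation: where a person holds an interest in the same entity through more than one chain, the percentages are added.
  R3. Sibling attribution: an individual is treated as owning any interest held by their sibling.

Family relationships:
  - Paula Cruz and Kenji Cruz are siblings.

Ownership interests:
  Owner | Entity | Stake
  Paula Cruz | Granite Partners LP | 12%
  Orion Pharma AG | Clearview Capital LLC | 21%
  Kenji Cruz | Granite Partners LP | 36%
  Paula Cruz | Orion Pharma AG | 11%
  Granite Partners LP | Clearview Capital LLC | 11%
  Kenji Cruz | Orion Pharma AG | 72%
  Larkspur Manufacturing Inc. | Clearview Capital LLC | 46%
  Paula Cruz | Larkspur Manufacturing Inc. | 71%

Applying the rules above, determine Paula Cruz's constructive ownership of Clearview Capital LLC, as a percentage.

By sibling attribution (R3), Paula Cruz is treated as also owning Kenji Cruz's interest in Orion Pharma AG, giving 11% + 72% = 83%.
By sibling attribution (R3), Paula Cruz is treated as also owning Kenji Cruz's interest in Granite Partners LP, giving 12% + 36% = 48%.
Chain via Larkspur Manufacturing Inc. (R1): 71% × 46% = 32.66% of Clearview Capital LLC.
Chain via Orion Pharma AG (R1): 83% × 21% = 17.43% of Clearview Capital LLC.
Chain via Granite Partners LP (R1): 48% × 11% = 5.28% of Clearview Capital LLC.
Aggregating (R2): 32.66% + 17.43% + 5.28% = 55.37%.

55.37%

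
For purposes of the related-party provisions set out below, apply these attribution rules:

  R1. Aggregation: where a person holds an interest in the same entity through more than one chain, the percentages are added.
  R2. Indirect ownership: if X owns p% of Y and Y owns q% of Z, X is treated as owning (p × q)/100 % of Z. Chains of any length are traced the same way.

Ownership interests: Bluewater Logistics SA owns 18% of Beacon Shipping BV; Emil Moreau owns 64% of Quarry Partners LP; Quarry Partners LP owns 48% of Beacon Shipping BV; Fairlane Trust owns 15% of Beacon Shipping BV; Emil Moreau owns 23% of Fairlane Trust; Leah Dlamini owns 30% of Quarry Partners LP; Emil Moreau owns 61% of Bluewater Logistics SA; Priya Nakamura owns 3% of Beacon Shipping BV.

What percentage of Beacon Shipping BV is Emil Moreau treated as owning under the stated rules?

45.15%

Chain via Bluewater Logistics SA (R2): 61% × 18% = 10.98% of Beacon Shipping BV.
Chain via Quarry Partners LP (R2): 64% × 48% = 30.72% of Beacon Shipping BV.
Chain via Fairlane Trust (R2): 23% × 15% = 3.45% of Beacon Shipping BV.
Aggregating (R1): 10.98% + 30.72% + 3.45% = 45.15%.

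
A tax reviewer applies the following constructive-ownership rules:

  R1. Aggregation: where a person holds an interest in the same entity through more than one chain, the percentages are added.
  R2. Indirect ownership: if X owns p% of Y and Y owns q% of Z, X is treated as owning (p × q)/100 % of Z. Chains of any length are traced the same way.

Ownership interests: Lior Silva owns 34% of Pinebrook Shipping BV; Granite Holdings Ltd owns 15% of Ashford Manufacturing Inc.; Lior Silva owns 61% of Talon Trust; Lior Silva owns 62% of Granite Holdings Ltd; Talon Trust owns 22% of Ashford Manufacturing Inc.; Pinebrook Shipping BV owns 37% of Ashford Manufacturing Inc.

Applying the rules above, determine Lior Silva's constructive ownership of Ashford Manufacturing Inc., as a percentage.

Chain via Granite Holdings Ltd (R2): 62% × 15% = 9.3% of Ashford Manufacturing Inc.
Chain via Pinebrook Shipping BV (R2): 34% × 37% = 12.58% of Ashford Manufacturing Inc.
Chain via Talon Trust (R2): 61% × 22% = 13.42% of Ashford Manufacturing Inc.
Aggregating (R1): 9.3% + 12.58% + 13.42% = 35.3%.

35.3%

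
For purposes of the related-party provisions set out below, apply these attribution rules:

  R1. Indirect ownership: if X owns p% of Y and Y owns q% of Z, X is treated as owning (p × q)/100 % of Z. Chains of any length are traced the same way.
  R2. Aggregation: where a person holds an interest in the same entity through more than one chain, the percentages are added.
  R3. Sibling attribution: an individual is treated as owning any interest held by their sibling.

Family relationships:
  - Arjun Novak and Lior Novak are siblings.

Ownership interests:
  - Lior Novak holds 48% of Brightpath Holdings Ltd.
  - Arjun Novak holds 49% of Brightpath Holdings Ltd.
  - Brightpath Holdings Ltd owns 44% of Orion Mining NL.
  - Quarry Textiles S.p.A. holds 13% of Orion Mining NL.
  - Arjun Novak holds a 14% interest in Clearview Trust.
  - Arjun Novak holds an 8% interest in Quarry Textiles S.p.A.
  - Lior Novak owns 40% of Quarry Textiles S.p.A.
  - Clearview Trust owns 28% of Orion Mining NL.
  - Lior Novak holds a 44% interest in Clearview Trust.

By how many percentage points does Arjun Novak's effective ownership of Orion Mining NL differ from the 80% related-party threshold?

By sibling attribution (R3), Arjun Novak is treated as also owning Lior Novak's interest in Quarry Textiles S.p.A, giving 8% + 40% = 48%.
By sibling attribution (R3), Arjun Novak is treated as also owning Lior Novak's interest in Brightpath Holdings Ltd, giving 49% + 48% = 97%.
By sibling attribution (R3), Arjun Novak is treated as also owning Lior Novak's interest in Clearview Trust, giving 14% + 44% = 58%.
Chain via Quarry Textiles S.p.A. (R1): 48% × 13% = 6.24% of Orion Mining NL.
Chain via Brightpath Holdings Ltd (R1): 97% × 44% = 42.68% of Orion Mining NL.
Chain via Clearview Trust (R1): 58% × 28% = 16.24% of Orion Mining NL.
Aggregating (R2): 6.24% + 42.68% + 16.24% = 65.16%.
65.16% falls short of the 80% threshold by 14.84 percentage points.

14.84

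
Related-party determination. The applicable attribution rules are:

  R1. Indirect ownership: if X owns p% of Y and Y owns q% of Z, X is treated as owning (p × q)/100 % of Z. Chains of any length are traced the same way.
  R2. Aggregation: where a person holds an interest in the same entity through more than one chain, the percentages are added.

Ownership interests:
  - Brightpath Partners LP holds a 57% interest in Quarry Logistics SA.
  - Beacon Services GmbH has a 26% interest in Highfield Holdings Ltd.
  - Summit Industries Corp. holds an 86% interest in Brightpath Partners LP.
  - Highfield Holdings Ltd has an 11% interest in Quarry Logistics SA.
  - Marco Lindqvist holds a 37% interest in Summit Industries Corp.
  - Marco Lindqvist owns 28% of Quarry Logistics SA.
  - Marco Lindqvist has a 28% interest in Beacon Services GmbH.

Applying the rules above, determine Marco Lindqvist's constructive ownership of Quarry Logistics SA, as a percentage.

46.9382%

Chain via Beacon Services GmbH → Highfield Holdings Ltd (R1): 28% × 26% × 11% = 0.8008% of Quarry Logistics SA.
Chain via Summit Industries Corp. → Brightpath Partners LP (R1): 37% × 86% × 57% = 18.1374% of Quarry Logistics SA.
Direct interest in Quarry Logistics SA: 28%.
Aggregating (R2): 0.8008% + 18.1374% + 28% = 46.9382%.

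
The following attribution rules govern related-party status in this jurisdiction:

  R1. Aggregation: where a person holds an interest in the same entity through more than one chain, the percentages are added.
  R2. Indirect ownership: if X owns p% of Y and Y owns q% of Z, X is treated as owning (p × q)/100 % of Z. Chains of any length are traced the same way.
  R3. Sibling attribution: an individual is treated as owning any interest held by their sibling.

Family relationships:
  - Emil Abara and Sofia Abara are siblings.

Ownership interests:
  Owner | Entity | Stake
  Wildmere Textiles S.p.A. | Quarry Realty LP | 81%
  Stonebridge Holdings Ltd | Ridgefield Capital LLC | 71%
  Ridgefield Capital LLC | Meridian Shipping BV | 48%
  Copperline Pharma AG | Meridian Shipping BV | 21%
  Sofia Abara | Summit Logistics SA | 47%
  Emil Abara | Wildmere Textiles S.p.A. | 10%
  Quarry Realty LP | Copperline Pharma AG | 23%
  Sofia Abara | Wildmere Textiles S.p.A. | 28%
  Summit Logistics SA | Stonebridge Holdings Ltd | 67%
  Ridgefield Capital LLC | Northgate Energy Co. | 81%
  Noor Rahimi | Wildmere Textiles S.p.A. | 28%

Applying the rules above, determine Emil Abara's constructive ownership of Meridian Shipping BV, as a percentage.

12.218466%

By sibling attribution (R3), Emil Abara is treated as also owning Sofia Abara's interest in Wildmere Textiles S.p.A, giving 10% + 28% = 38%.
By sibling attribution (R3), Emil Abara is treated as owning Sofia Abara's 47% interest in Summit Logistics SA.
Chain via Wildmere Textiles S.p.A. → Quarry Realty LP → Copperline Pharma AG (R2): 38% × 81% × 23% × 21% = 1.486674% of Meridian Shipping BV.
Chain via Summit Logistics SA → Stonebridge Holdings Ltd → Ridgefield Capital LLC (R2): 47% × 67% × 71% × 48% = 10.731792% of Meridian Shipping BV.
Aggregating (R1): 1.486674% + 10.731792% = 12.218466%.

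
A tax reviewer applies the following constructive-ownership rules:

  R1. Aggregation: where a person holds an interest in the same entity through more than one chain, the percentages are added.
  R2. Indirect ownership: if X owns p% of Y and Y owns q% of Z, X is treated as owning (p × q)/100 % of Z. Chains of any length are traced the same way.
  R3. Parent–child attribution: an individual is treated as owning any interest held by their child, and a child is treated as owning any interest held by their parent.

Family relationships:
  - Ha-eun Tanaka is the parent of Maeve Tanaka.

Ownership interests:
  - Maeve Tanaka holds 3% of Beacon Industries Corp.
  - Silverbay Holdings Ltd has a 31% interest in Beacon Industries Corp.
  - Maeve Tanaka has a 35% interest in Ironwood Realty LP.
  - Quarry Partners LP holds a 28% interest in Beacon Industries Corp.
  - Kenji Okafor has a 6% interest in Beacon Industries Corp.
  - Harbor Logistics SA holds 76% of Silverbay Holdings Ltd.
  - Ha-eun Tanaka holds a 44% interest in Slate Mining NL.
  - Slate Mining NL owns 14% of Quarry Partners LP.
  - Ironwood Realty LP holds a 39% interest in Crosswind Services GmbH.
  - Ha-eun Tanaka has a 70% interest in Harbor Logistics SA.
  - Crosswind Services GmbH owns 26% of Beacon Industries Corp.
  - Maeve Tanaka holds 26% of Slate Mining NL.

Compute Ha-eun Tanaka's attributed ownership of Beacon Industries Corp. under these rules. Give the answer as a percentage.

25.785%

By parent–child attribution (R3), Ha-eun Tanaka is treated as also owning Maeve Tanaka's interest in Slate Mining NL, giving 44% + 26% = 70%.
By parent–child attribution (R3), Ha-eun Tanaka is treated as owning Maeve Tanaka's 35% interest in Ironwood Realty LP.
By parent–child attribution (R3), Ha-eun Tanaka is treated as owning Maeve Tanaka's 3% interest in Beacon Industries Corp.
Chain via Harbor Logistics SA → Silverbay Holdings Ltd (R2): 70% × 76% × 31% = 16.492% of Beacon Industries Corp.
Chain via Slate Mining NL → Quarry Partners LP (R2): 70% × 14% × 28% = 2.744% of Beacon Industries Corp.
Chain via Ironwood Realty LP → Crosswind Services GmbH (R2): 35% × 39% × 26% = 3.549% of Beacon Industries Corp.
Direct interest in Beacon Industries Corp: 3%.
Aggregating (R1): 16.492% + 2.744% + 3.549% + 3% = 25.785%.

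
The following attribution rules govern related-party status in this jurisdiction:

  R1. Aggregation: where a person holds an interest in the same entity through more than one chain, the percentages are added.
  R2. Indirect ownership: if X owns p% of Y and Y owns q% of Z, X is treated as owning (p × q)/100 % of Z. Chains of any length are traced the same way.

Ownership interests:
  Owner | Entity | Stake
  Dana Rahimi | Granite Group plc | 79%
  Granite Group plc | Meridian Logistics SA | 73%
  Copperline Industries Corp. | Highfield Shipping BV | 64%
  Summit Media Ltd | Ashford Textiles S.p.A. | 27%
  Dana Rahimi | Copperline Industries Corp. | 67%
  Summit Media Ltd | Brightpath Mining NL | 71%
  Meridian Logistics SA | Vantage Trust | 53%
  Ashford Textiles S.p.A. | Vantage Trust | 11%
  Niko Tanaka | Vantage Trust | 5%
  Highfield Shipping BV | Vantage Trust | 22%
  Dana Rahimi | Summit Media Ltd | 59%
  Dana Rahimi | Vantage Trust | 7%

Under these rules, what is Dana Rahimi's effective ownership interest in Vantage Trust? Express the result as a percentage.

Chain via Granite Group plc → Meridian Logistics SA (R2): 79% × 73% × 53% = 30.5651% of Vantage Trust.
Chain via Copperline Industries Corp. → Highfield Shipping BV (R2): 67% × 64% × 22% = 9.4336% of Vantage Trust.
Chain via Summit Media Ltd → Ashford Textiles S.p.A. (R2): 59% × 27% × 11% = 1.7523% of Vantage Trust.
Direct interest in Vantage Trust: 7%.
Aggregating (R1): 30.5651% + 9.4336% + 1.7523% + 7% = 48.751%.

48.751%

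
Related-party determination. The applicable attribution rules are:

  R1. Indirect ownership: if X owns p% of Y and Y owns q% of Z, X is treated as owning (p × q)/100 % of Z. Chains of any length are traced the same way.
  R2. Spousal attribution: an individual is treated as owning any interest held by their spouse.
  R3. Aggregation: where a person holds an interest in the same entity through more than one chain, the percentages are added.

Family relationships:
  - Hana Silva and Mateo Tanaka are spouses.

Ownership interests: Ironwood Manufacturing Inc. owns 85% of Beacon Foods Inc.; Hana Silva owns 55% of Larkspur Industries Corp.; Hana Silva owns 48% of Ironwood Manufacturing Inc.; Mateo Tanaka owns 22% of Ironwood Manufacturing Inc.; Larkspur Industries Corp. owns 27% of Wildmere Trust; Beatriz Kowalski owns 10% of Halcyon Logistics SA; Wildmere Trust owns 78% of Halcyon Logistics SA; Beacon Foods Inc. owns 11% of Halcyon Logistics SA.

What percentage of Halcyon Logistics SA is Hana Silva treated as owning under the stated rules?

By spousal attribution (R2), Hana Silva is treated as also owning Mateo Tanaka's interest in Ironwood Manufacturing Inc, giving 48% + 22% = 70%.
Chain via Larkspur Industries Corp. → Wildmere Trust (R1): 55% × 27% × 78% = 11.583% of Halcyon Logistics SA.
Chain via Ironwood Manufacturing Inc. → Beacon Foods Inc. (R1): 70% × 85% × 11% = 6.545% of Halcyon Logistics SA.
Aggregating (R3): 11.583% + 6.545% = 18.128%.

18.128%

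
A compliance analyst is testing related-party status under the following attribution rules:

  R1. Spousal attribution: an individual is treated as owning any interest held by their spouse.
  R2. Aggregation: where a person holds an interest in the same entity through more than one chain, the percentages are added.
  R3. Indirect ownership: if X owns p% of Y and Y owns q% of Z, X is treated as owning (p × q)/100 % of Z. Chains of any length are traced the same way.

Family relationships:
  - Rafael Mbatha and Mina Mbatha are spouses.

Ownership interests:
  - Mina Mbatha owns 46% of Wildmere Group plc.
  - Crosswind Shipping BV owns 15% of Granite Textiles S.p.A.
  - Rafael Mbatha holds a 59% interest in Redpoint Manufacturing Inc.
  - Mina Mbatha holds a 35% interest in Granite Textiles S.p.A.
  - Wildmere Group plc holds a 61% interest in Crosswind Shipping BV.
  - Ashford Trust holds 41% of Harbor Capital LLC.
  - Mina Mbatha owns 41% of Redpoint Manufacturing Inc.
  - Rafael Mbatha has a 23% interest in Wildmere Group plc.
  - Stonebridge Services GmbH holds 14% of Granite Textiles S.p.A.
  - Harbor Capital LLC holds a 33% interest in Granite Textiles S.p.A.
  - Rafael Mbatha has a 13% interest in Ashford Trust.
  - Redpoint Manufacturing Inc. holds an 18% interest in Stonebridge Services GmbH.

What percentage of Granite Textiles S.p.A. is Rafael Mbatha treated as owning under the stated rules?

By spousal attribution (R1), Rafael Mbatha is treated as also owning Mina Mbatha's interest in Wildmere Group plc, giving 23% + 46% = 69%.
By spousal attribution (R1), Rafael Mbatha is treated as also owning Mina Mbatha's interest in Redpoint Manufacturing Inc, giving 59% + 41% = 100%.
By spousal attribution (R1), Rafael Mbatha is treated as owning Mina Mbatha's 35% interest in Granite Textiles S.p.A.
Chain via Wildmere Group plc → Crosswind Shipping BV (R3): 69% × 61% × 15% = 6.3135% of Granite Textiles S.p.A.
Chain via Ashford Trust → Harbor Capital LLC (R3): 13% × 41% × 33% = 1.7589% of Granite Textiles S.p.A.
Chain via Redpoint Manufacturing Inc. → Stonebridge Services GmbH (R3): 100% × 18% × 14% = 2.52% of Granite Textiles S.p.A.
Direct interest in Granite Textiles S.p.A: 35%.
Aggregating (R2): 6.3135% + 1.7589% + 2.52% + 35% = 45.5924%.

45.5924%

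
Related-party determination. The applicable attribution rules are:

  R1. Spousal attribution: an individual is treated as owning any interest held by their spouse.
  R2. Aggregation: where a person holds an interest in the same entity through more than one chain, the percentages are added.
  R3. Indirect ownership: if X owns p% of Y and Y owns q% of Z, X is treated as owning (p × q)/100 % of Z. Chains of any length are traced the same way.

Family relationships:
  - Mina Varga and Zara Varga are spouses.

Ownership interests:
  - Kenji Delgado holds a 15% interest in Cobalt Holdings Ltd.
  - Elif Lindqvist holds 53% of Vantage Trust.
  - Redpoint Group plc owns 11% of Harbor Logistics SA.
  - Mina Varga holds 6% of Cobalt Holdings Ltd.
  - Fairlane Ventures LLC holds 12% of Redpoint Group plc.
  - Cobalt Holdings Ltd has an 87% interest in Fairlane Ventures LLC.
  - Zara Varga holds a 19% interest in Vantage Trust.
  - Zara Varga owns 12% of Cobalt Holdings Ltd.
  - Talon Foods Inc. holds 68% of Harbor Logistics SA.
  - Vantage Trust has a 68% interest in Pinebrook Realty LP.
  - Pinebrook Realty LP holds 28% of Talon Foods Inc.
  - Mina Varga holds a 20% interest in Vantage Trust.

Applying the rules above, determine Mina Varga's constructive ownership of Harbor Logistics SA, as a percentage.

5.25612%

By spousal attribution (R1), Mina Varga is treated as also owning Zara Varga's interest in Cobalt Holdings Ltd, giving 6% + 12% = 18%.
By spousal attribution (R1), Mina Varga is treated as also owning Zara Varga's interest in Vantage Trust, giving 20% + 19% = 39%.
Chain via Cobalt Holdings Ltd → Fairlane Ventures LLC → Redpoint Group plc (R3): 18% × 87% × 12% × 11% = 0.206712% of Harbor Logistics SA.
Chain via Vantage Trust → Pinebrook Realty LP → Talon Foods Inc. (R3): 39% × 68% × 28% × 68% = 5.049408% of Harbor Logistics SA.
Aggregating (R2): 0.206712% + 5.049408% = 5.25612%.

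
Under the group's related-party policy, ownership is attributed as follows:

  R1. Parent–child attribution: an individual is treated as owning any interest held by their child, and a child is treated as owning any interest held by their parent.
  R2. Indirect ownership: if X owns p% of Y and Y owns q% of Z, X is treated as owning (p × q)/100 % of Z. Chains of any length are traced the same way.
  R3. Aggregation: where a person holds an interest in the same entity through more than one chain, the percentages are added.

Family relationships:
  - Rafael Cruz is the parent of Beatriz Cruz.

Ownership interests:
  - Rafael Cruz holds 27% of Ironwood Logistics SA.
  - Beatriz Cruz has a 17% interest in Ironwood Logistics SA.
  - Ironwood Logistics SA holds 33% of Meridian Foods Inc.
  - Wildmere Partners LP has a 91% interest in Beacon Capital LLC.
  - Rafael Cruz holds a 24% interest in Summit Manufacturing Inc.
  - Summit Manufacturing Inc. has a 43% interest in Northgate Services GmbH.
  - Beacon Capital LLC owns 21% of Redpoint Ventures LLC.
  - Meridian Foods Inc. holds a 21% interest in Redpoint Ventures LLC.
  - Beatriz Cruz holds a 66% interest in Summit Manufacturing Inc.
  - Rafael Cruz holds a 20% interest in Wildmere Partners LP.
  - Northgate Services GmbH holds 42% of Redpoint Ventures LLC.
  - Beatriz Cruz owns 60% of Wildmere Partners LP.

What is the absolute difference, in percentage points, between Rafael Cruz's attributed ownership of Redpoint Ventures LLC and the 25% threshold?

By parent–child attribution (R1), Rafael Cruz is treated as also owning Beatriz Cruz's interest in Wildmere Partners LP, giving 20% + 60% = 80%.
By parent–child attribution (R1), Rafael Cruz is treated as also owning Beatriz Cruz's interest in Ironwood Logistics SA, giving 27% + 17% = 44%.
By parent–child attribution (R1), Rafael Cruz is treated as also owning Beatriz Cruz's interest in Summit Manufacturing Inc, giving 24% + 66% = 90%.
Chain via Wildmere Partners LP → Beacon Capital LLC (R2): 80% × 91% × 21% = 15.288% of Redpoint Ventures LLC.
Chain via Ironwood Logistics SA → Meridian Foods Inc. (R2): 44% × 33% × 21% = 3.0492% of Redpoint Ventures LLC.
Chain via Summit Manufacturing Inc. → Northgate Services GmbH (R2): 90% × 43% × 42% = 16.254% of Redpoint Ventures LLC.
Aggregating (R3): 15.288% + 3.0492% + 16.254% = 34.5912%.
34.5912% exceeds the 25% threshold by 9.5912 percentage points.

9.5912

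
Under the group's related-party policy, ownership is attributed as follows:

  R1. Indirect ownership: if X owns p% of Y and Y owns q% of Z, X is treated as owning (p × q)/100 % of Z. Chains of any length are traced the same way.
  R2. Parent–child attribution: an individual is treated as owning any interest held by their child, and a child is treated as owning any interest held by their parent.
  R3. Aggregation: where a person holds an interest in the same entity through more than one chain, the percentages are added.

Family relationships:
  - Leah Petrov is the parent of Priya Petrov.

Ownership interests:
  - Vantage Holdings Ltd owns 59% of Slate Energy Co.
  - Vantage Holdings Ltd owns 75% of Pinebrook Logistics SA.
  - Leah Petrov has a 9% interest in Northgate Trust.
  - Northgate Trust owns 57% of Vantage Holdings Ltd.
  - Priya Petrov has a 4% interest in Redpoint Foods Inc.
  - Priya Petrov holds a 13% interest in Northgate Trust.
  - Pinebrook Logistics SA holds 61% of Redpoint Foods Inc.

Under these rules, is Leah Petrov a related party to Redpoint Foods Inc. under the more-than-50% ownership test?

By parent–child attribution (R2), Leah Petrov is treated as also owning Priya Petrov's interest in Northgate Trust, giving 9% + 13% = 22%.
By parent–child attribution (R2), Leah Petrov is treated as owning Priya Petrov's 4% interest in Redpoint Foods Inc.
Chain via Northgate Trust → Vantage Holdings Ltd → Pinebrook Logistics SA (R1): 22% × 57% × 75% × 61% = 5.73705% of Redpoint Foods Inc.
Direct interest in Redpoint Foods Inc: 4%.
Aggregating (R3): 5.73705% + 4% = 9.73705%.
9.73705% does not exceed the 50% threshold, so Leah is not a related party to Redpoint Foods Inc.

No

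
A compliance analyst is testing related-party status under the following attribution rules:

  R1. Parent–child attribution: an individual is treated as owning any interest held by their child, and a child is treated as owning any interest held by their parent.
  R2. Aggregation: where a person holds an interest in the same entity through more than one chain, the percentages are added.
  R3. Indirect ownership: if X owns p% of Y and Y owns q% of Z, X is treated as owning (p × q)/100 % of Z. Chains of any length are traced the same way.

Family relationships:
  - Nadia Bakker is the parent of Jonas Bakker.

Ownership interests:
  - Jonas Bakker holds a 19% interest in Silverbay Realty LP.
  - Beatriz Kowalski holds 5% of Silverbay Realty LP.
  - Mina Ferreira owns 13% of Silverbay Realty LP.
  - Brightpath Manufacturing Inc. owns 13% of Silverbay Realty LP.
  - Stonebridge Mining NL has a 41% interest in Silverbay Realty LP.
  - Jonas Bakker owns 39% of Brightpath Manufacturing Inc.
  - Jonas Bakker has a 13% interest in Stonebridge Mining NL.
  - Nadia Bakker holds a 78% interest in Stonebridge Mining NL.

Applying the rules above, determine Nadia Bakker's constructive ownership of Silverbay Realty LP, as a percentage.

By parent–child attribution (R1), Nadia Bakker is treated as also owning Jonas Bakker's interest in Stonebridge Mining NL, giving 78% + 13% = 91%.
By parent–child attribution (R1), Nadia Bakker is treated as owning Jonas Bakker's 39% interest in Brightpath Manufacturing Inc.
By parent–child attribution (R1), Nadia Bakker is treated as owning Jonas Bakker's 19% interest in Silverbay Realty LP.
Chain via Stonebridge Mining NL (R3): 91% × 41% = 37.31% of Silverbay Realty LP.
Chain via Brightpath Manufacturing Inc. (R3): 39% × 13% = 5.07% of Silverbay Realty LP.
Direct interest in Silverbay Realty LP: 19%.
Aggregating (R2): 37.31% + 5.07% + 19% = 61.38%.

61.38%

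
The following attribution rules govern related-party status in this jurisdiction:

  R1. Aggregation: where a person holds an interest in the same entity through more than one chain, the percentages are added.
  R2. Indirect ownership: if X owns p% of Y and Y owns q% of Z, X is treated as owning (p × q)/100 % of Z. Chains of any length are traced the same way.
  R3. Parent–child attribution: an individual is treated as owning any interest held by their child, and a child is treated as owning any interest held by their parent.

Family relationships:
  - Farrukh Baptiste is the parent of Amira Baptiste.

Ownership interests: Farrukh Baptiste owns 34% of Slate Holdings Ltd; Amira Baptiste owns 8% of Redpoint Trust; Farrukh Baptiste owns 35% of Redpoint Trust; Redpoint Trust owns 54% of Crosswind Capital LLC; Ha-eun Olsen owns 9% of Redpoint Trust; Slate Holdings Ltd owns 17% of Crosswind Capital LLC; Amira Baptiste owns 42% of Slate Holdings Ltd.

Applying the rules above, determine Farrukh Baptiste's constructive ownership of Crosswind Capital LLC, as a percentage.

By parent–child attribution (R3), Farrukh Baptiste is treated as also owning Amira Baptiste's interest in Redpoint Trust, giving 35% + 8% = 43%.
By parent–child attribution (R3), Farrukh Baptiste is treated as also owning Amira Baptiste's interest in Slate Holdings Ltd, giving 34% + 42% = 76%.
Chain via Redpoint Trust (R2): 43% × 54% = 23.22% of Crosswind Capital LLC.
Chain via Slate Holdings Ltd (R2): 76% × 17% = 12.92% of Crosswind Capital LLC.
Aggregating (R1): 23.22% + 12.92% = 36.14%.

36.14%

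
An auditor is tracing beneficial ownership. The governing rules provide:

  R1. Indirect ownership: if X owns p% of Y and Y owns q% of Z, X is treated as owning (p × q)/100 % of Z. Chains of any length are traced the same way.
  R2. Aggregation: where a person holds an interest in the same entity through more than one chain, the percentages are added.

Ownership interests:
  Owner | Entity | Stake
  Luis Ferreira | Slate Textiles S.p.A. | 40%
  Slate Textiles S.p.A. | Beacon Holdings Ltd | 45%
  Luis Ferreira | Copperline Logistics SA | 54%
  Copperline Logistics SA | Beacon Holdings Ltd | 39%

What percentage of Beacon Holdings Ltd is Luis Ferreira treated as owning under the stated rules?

39.06%

Chain via Copperline Logistics SA (R1): 54% × 39% = 21.06% of Beacon Holdings Ltd.
Chain via Slate Textiles S.p.A. (R1): 40% × 45% = 18% of Beacon Holdings Ltd.
Aggregating (R2): 21.06% + 18% = 39.06%.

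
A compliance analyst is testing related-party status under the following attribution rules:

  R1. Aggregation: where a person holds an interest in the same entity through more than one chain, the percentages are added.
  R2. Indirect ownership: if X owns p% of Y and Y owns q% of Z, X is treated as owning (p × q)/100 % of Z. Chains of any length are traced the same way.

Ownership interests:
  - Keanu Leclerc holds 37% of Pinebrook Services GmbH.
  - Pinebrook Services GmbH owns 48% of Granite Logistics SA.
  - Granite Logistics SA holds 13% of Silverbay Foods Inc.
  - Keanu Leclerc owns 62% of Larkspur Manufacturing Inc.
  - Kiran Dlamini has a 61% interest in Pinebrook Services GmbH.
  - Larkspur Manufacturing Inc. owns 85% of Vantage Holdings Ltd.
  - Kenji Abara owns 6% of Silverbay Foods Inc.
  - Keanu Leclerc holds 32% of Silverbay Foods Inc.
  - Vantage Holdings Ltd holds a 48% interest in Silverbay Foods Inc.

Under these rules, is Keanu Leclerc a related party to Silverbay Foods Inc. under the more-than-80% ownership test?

No

Chain via Pinebrook Services GmbH → Granite Logistics SA (R2): 37% × 48% × 13% = 2.3088% of Silverbay Foods Inc.
Chain via Larkspur Manufacturing Inc. → Vantage Holdings Ltd (R2): 62% × 85% × 48% = 25.296% of Silverbay Foods Inc.
Direct interest in Silverbay Foods Inc: 32%.
Aggregating (R1): 2.3088% + 25.296% + 32% = 59.6048%.
59.6048% does not exceed the 80% threshold, so Keanu is not a related party to Silverbay Foods Inc.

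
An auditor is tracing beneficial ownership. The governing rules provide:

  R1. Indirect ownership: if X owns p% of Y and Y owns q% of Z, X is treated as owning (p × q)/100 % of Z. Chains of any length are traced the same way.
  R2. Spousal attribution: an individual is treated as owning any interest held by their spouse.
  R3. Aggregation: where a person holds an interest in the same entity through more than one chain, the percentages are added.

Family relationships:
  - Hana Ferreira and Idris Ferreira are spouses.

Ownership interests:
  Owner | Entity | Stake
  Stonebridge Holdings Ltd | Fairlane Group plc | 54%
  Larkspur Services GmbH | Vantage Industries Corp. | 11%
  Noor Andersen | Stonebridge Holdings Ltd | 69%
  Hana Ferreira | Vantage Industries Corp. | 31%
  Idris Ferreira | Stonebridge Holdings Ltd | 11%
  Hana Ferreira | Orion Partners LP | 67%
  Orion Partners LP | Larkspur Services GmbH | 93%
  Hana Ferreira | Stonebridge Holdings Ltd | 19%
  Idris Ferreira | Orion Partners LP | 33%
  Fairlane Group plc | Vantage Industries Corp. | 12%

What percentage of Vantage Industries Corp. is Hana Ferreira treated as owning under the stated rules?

43.174%

By spousal attribution (R2), Hana Ferreira is treated as also owning Idris Ferreira's interest in Stonebridge Holdings Ltd, giving 19% + 11% = 30%.
By spousal attribution (R2), Hana Ferreira is treated as also owning Idris Ferreira's interest in Orion Partners LP, giving 67% + 33% = 100%.
Chain via Stonebridge Holdings Ltd → Fairlane Group plc (R1): 30% × 54% × 12% = 1.944% of Vantage Industries Corp.
Chain via Orion Partners LP → Larkspur Services GmbH (R1): 100% × 93% × 11% = 10.23% of Vantage Industries Corp.
Direct interest in Vantage Industries Corp: 31%.
Aggregating (R3): 1.944% + 10.23% + 31% = 43.174%.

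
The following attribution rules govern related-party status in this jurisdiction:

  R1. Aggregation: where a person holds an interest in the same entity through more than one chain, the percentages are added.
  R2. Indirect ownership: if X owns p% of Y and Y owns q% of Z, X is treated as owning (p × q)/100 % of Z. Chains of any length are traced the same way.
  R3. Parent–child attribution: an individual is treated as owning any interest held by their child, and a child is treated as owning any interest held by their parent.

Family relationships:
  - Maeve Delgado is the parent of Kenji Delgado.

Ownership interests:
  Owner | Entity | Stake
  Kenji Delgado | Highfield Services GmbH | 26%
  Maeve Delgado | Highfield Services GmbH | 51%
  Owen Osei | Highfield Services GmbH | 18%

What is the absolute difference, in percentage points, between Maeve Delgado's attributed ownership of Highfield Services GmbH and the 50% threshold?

27

By parent–child attribution (R3), Maeve Delgado is treated as also owning Kenji Delgado's interest in Highfield Services GmbH, giving 51% + 26% = 77%.
Direct interest in Highfield Services GmbH: 77%.
77% exceeds the 50% threshold by 27 percentage points.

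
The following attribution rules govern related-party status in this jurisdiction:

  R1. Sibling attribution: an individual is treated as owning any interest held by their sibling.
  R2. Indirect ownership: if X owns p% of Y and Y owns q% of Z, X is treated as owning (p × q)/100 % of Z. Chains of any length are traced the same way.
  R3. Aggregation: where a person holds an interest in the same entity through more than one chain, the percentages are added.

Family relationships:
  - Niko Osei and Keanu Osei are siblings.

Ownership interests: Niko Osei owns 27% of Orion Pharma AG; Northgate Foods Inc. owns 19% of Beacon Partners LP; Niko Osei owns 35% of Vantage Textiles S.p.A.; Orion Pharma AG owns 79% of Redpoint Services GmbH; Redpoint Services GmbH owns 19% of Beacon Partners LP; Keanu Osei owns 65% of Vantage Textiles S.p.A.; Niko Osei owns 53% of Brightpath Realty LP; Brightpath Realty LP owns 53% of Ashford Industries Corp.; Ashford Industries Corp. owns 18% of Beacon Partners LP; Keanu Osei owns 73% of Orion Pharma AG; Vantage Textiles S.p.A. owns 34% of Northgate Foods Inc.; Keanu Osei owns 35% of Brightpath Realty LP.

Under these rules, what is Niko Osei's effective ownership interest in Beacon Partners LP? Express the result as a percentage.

By sibling attribution (R1), Niko Osei is treated as also owning Keanu Osei's interest in Orion Pharma AG, giving 27% + 73% = 100%.
By sibling attribution (R1), Niko Osei is treated as also owning Keanu Osei's interest in Brightpath Realty LP, giving 53% + 35% = 88%.
By sibling attribution (R1), Niko Osei is treated as also owning Keanu Osei's interest in Vantage Textiles S.p.A, giving 35% + 65% = 100%.
Chain via Orion Pharma AG → Redpoint Services GmbH (R2): 100% × 79% × 19% = 15.01% of Beacon Partners LP.
Chain via Brightpath Realty LP → Ashford Industries Corp. (R2): 88% × 53% × 18% = 8.3952% of Beacon Partners LP.
Chain via Vantage Textiles S.p.A. → Northgate Foods Inc. (R2): 100% × 34% × 19% = 6.46% of Beacon Partners LP.
Aggregating (R3): 15.01% + 8.3952% + 6.46% = 29.8652%.

29.8652%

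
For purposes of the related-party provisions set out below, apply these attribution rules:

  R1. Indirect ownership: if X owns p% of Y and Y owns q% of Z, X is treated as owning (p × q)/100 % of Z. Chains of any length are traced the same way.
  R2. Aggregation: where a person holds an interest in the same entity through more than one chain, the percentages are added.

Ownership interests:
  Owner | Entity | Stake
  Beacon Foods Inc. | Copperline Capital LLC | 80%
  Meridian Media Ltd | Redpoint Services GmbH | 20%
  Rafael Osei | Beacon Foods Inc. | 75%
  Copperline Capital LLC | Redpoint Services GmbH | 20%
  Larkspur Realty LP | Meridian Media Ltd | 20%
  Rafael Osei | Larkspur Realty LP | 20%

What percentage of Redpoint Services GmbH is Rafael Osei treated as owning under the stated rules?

12.8%

Chain via Larkspur Realty LP → Meridian Media Ltd (R1): 20% × 20% × 20% = 0.8% of Redpoint Services GmbH.
Chain via Beacon Foods Inc. → Copperline Capital LLC (R1): 75% × 80% × 20% = 12% of Redpoint Services GmbH.
Aggregating (R2): 0.8% + 12% = 12.8%.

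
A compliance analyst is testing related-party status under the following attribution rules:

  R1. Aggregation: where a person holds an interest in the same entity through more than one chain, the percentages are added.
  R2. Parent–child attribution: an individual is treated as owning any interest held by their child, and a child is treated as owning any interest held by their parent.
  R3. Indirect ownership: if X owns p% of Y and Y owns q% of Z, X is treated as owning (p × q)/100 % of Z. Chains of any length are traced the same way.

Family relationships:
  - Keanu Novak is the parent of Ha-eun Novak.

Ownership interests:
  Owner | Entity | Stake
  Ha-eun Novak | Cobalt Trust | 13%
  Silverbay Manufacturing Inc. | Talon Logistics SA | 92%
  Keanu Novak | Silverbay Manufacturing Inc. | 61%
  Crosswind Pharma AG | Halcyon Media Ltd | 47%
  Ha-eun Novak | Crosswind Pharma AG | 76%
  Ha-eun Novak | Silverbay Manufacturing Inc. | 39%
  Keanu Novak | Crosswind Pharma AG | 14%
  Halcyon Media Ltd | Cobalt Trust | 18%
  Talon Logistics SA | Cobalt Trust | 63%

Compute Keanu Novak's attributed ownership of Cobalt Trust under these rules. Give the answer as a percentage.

78.574%

By parent–child attribution (R2), Keanu Novak is treated as also owning Ha-eun Novak's interest in Crosswind Pharma AG, giving 14% + 76% = 90%.
By parent–child attribution (R2), Keanu Novak is treated as also owning Ha-eun Novak's interest in Silverbay Manufacturing Inc, giving 61% + 39% = 100%.
By parent–child attribution (R2), Keanu Novak is treated as owning Ha-eun Novak's 13% interest in Cobalt Trust.
Chain via Crosswind Pharma AG → Halcyon Media Ltd (R3): 90% × 47% × 18% = 7.614% of Cobalt Trust.
Chain via Silverbay Manufacturing Inc. → Talon Logistics SA (R3): 100% × 92% × 63% = 57.96% of Cobalt Trust.
Direct interest in Cobalt Trust: 13%.
Aggregating (R1): 7.614% + 57.96% + 13% = 78.574%.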